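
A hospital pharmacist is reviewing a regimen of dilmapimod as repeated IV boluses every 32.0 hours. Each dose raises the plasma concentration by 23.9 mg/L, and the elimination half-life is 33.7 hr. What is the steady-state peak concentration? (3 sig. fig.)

49.6 mg/L

k = ln 2 / 33.7 = 0.02057 hr⁻¹
Fraction remaining after one interval: e^(−kτ) = e^(−0.02057 × 32.0) = 0.5178
R = 1 / (1 − 0.5178) = 2.074
Css,max = 23.9 × 2.074 ≈ 49.6 mg/L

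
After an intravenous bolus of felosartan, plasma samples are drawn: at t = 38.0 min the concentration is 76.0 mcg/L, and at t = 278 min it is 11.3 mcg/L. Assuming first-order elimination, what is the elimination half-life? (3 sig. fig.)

87.3 minutes

k = ln(C₁/C₂) / (t₂ − t₁) = ln(76.0/11.3) / (278 − 38.0)
  = 1.906 / 240.0 = 0.007941 min⁻¹
t½ = ln 2 / k = ln 2 / 0.007941 ≈ 87.3 minutes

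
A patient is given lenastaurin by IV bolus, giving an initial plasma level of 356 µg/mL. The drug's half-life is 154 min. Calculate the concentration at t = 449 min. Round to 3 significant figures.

47.2 µg/mL

k = ln 2 / 154 = 0.004501 min⁻¹
449 min is 2.916 half-lives, so C = 356 × (1/2)^2.916 = 356 × 0.1325 ≈ 47.2 µg/mL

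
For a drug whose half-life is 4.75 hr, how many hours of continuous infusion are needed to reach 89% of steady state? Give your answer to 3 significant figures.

k = ln 2 / 4.75 = 0.1459 hr⁻¹
f = 1 − e^(−kt)  ⇒  t = −ln(1 − f) / k
t = −ln(1 − 0.89) / 0.1459 = 2.207 / 0.1459 ≈ 15.1 hours

15.1 hours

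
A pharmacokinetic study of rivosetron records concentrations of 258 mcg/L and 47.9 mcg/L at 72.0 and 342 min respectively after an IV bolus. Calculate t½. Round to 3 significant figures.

k = ln(C₁/C₂) / (t₂ − t₁) = ln(258/47.9) / (342 − 72.0)
  = 1.684 / 270.0 = 0.006236 min⁻¹
t½ = ln 2 / k = ln 2 / 0.006236 ≈ 111 minutes

111 minutes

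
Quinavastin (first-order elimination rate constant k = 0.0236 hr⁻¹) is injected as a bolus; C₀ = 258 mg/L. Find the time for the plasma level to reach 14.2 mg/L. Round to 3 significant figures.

C(t) = C₀ e^(−kt)  ⇒  t = ln(C₀/C) / k
t = ln(258/14.2) / 0.02360 = 2.900 / 0.02360 ≈ 123 hours

123 hours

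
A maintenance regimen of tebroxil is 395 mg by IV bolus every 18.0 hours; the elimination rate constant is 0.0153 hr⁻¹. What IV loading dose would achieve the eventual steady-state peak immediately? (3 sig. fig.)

1640 mg

Accumulation ratio R = 1 / (1 − e^(−kτ)) = 1 / (1 − e^(−0.01530×18.0)) = 1 / (1 − 0.7593) = 4.154
Loading dose = maintenance dose × R = 395 × 4.154 ≈ 1640 mg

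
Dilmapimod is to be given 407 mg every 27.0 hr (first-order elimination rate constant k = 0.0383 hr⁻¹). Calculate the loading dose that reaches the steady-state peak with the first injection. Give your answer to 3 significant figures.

Accumulation ratio R = 1 / (1 − e^(−kτ)) = 1 / (1 − e^(−0.03830×27.0)) = 1 / (1 − 0.3555) = 1.552
Loading dose = maintenance dose × R = 407 × 1.552 ≈ 632 mg

632 mg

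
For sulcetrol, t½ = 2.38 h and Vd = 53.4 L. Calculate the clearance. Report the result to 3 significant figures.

15.6 L/h

k = ln 2 / t½ = ln 2 / 2.38 = 0.2912 h⁻¹
CL = k · V = 0.2912 × 53.4 ≈ 15.6 L/h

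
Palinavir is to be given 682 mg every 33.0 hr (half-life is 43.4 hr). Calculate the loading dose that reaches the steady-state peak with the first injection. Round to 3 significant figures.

1660 mg

k = ln 2 / 43.4 = 0.01597 hr⁻¹
Accumulation ratio R = 1 / (1 − e^(−kτ)) = 1 / (1 − e^(−0.01597×33.0)) = 1 / (1 − 0.5903) = 2.441
Loading dose = maintenance dose × R = 682 × 2.441 ≈ 1660 mg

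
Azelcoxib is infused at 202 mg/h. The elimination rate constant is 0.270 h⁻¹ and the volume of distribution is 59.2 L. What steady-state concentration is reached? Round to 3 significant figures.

CL = k · V = 0.270 × 59.2 = 15.98 L/h
Css = rate / CL = 202 / 15.98 ≈ 12.6 µg/mL

12.6 µg/mL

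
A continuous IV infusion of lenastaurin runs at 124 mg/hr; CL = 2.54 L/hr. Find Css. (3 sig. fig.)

48.8 mg/L

Css = infusion rate / CL = 124 / 2.54 ≈ 48.8 mg/L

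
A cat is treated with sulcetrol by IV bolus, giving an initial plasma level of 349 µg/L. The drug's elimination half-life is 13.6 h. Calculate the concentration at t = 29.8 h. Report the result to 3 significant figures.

76.4 µg/L

k = ln 2 / 13.6 = 0.05097 h⁻¹
29.8 h is 2.191 half-lives, so C = 349 × (1/2)^2.191 = 349 × 0.2190 ≈ 76.4 µg/L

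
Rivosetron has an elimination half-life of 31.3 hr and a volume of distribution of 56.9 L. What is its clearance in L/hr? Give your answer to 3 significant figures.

1.26 L/hr

k = ln 2 / t½ = ln 2 / 31.3 = 0.02215 hr⁻¹
CL = k · V = 0.02215 × 56.9 ≈ 1.26 L/hr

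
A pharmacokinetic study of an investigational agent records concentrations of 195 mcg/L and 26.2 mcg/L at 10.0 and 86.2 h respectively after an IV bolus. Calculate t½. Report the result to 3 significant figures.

k = ln(C₁/C₂) / (t₂ − t₁) = ln(195/26.2) / (86.2 − 10.0)
  = 2.007 / 76.20 = 0.02634 h⁻¹
t½ = ln 2 / k = ln 2 / 0.02634 ≈ 26.3 hours

26.3 hours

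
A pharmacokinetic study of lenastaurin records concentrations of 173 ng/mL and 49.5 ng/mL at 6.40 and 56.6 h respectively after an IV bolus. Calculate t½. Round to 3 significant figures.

27.8 hours

k = ln(C₁/C₂) / (t₂ − t₁) = ln(173/49.5) / (56.6 − 6.40)
  = 1.251 / 50.20 = 0.02493 h⁻¹
t½ = ln 2 / k = ln 2 / 0.02493 ≈ 27.8 hours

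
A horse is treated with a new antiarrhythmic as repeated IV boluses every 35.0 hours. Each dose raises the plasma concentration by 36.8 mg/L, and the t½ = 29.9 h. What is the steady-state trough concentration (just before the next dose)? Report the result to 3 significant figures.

29.4 mg/L

k = ln 2 / 29.9 = 0.02318 h⁻¹
Fraction remaining after one interval: e^(−kτ) = e^(−0.02318 × 35.0) = 0.4442
R = 1 / (1 − 0.4442) = 1.799
Css,max = 36.8 × 1.799 = 66.22 mg/L
Css,min = Css,max × e^(−kτ) = 66.22 × 0.4442 ≈ 29.4 mg/L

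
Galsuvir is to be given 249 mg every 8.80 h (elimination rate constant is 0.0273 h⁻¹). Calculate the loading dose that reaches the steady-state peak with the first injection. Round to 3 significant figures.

1170 mg

Accumulation ratio R = 1 / (1 − e^(−kτ)) = 1 / (1 − e^(−0.02730×8.80)) = 1 / (1 − 0.7864) = 4.683
Loading dose = maintenance dose × R = 249 × 4.683 ≈ 1170 mg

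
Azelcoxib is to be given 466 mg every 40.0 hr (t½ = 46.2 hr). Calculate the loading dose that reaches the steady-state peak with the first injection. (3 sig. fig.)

k = ln 2 / 46.2 = 0.01500 hr⁻¹
Accumulation ratio R = 1 / (1 − e^(−kτ)) = 1 / (1 − e^(−0.01500×40.0)) = 1 / (1 − 0.5487) = 2.216
Loading dose = maintenance dose × R = 466 × 2.216 ≈ 1030 mg

1030 mg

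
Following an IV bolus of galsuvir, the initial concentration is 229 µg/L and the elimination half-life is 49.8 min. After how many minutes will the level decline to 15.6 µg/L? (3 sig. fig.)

193 minutes

k = ln 2 / 49.8 = 0.01392 min⁻¹
C(t) = C₀ e^(−kt)  ⇒  t = ln(C₀/C) / k
t = ln(229/15.6) / 0.01392 = 2.686 / 0.01392 ≈ 193 minutes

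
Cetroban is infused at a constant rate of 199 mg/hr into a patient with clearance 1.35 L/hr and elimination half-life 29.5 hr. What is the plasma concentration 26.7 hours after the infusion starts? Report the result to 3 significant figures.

68.7 mg/L

Css = rate / CL = 199 / 1.35 = 147.4 mg/L
k = ln 2 / 29.5 = 0.02350 hr⁻¹
C(t) = Css (1 − e^(−kt)) = 147.4 × (1 − e^(−0.6274)) = 147.4 × 0.4660 ≈ 68.7 mg/L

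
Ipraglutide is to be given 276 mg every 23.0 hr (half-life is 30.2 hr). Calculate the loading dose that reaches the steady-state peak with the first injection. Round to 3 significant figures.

673 mg

k = ln 2 / 30.2 = 0.02295 hr⁻¹
Accumulation ratio R = 1 / (1 − e^(−kτ)) = 1 / (1 − e^(−0.02295×23.0)) = 1 / (1 − 0.5898) = 2.438
Loading dose = maintenance dose × R = 276 × 2.438 ≈ 673 mg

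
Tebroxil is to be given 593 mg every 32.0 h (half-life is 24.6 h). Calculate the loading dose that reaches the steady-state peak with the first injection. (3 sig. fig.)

998 mg

k = ln 2 / 24.6 = 0.02818 h⁻¹
Accumulation ratio R = 1 / (1 − e^(−kτ)) = 1 / (1 − e^(−0.02818×32.0)) = 1 / (1 − 0.4059) = 1.683
Loading dose = maintenance dose × R = 593 × 1.683 ≈ 998 mg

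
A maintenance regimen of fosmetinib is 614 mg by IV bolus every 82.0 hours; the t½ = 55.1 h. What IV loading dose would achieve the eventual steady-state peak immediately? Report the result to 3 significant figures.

k = ln 2 / 55.1 = 0.01258 h⁻¹
Accumulation ratio R = 1 / (1 − e^(−kτ)) = 1 / (1 − e^(−0.01258×82.0)) = 1 / (1 − 0.3565) = 1.554
Loading dose = maintenance dose × R = 614 × 1.554 ≈ 954 mg

954 mg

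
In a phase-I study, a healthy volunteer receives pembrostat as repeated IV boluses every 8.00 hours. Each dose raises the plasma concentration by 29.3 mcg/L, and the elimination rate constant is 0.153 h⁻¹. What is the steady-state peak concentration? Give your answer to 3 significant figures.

Fraction remaining after one interval: e^(−kτ) = e^(−0.1530 × 8.00) = 0.2941
R = 1 / (1 − 0.2941) = 1.417
Css,max = 29.3 × 1.417 ≈ 41.5 mcg/L

41.5 mcg/L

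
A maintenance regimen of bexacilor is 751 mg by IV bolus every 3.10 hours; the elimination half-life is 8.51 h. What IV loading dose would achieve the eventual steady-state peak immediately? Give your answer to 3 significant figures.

3370 mg

k = ln 2 / 8.51 = 0.08145 h⁻¹
Accumulation ratio R = 1 / (1 − e^(−kτ)) = 1 / (1 − e^(−0.08145×3.10)) = 1 / (1 − 0.7769) = 4.481
Loading dose = maintenance dose × R = 751 × 4.481 ≈ 3370 mg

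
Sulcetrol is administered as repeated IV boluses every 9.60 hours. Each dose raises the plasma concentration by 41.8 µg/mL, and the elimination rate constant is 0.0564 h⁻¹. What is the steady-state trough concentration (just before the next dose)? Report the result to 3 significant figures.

Fraction remaining after one interval: e^(−kτ) = e^(−0.05640 × 9.60) = 0.5819
R = 1 / (1 − 0.5819) = 2.392
Css,max = 41.8 × 2.392 = 99.98 µg/mL
Css,min = Css,max × e^(−kτ) = 99.98 × 0.5819 ≈ 58.2 µg/mL

58.2 µg/mL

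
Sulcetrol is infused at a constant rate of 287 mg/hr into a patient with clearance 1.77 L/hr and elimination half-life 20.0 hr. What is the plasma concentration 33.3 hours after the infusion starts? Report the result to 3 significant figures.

Css = rate / CL = 287 / 1.77 = 162.1 mg/L
k = ln 2 / 20.0 = 0.03466 hr⁻¹
C(t) = Css (1 − e^(−kt)) = 162.1 × (1 − e^(−1.154)) = 162.1 × 0.6847 ≈ 111 mg/L

111 mg/L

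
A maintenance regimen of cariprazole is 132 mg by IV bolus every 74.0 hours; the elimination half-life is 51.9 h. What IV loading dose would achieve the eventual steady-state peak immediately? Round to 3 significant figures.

210 mg

k = ln 2 / 51.9 = 0.01336 h⁻¹
Accumulation ratio R = 1 / (1 − e^(−kτ)) = 1 / (1 − e^(−0.01336×74.0)) = 1 / (1 − 0.3722) = 1.593
Loading dose = maintenance dose × R = 132 × 1.593 ≈ 210 mg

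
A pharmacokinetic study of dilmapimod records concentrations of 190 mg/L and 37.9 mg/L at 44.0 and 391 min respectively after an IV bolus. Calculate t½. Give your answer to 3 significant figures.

149 minutes

k = ln(C₁/C₂) / (t₂ − t₁) = ln(190/37.9) / (391 − 44.0)
  = 1.612 / 347.0 = 0.004646 min⁻¹
t½ = ln 2 / k = ln 2 / 0.004646 ≈ 149 minutes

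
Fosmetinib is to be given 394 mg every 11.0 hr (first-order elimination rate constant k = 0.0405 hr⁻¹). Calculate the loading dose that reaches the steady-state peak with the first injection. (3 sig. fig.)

Accumulation ratio R = 1 / (1 − e^(−kτ)) = 1 / (1 − e^(−0.04050×11.0)) = 1 / (1 − 0.6405) = 2.782
Loading dose = maintenance dose × R = 394 × 2.782 ≈ 1100 mg

1100 mg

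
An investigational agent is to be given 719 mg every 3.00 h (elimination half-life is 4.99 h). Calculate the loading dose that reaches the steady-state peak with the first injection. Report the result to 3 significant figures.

2110 mg

k = ln 2 / 4.99 = 0.1389 h⁻¹
Accumulation ratio R = 1 / (1 − e^(−kτ)) = 1 / (1 − e^(−0.1389×3.00)) = 1 / (1 − 0.6592) = 2.934
Loading dose = maintenance dose × R = 719 × 2.934 ≈ 2110 mg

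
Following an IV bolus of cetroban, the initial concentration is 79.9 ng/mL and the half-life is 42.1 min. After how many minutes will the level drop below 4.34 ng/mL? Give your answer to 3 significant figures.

k = ln 2 / 42.1 = 0.01646 min⁻¹
C(t) = C₀ e^(−kt)  ⇒  t = ln(C₀/C) / k
t = ln(79.9/4.34) / 0.01646 = 2.913 / 0.01646 ≈ 177 minutes

177 minutes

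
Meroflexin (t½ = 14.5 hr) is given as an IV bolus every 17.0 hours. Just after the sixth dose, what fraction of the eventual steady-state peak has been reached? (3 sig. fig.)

k = ln 2 / 14.5 = 0.04780 hr⁻¹
f_n = 1 − e^(−nkτ) = 1 − e^(−6 × 0.04780 × 17.0) = 1 − e^(−4.876) = 1 − 0.007628 ≈ 0.992

0.992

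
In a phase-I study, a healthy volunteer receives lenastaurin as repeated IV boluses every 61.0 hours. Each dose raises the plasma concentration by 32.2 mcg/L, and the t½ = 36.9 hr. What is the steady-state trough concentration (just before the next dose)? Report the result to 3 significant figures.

15.0 mcg/L

k = ln 2 / 36.9 = 0.01878 hr⁻¹
Fraction remaining after one interval: e^(−kτ) = e^(−0.01878 × 61.0) = 0.3180
R = 1 / (1 − 0.3180) = 1.466
Css,max = 32.2 × 1.466 = 47.21 mcg/L
Css,min = Css,max × e^(−kτ) = 47.21 × 0.3180 ≈ 15.0 mcg/L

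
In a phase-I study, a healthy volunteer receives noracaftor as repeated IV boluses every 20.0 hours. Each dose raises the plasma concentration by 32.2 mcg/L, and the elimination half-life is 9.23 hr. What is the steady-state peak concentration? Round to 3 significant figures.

k = ln 2 / 9.23 = 0.07510 hr⁻¹
Fraction remaining after one interval: e^(−kτ) = e^(−0.07510 × 20.0) = 0.2227
R = 1 / (1 − 0.2227) = 1.286
Css,max = 32.2 × 1.286 ≈ 41.4 mcg/L

41.4 mcg/L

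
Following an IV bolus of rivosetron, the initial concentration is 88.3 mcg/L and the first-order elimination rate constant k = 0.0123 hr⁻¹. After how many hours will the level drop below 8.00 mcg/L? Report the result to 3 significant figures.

195 hours

C(t) = C₀ e^(−kt)  ⇒  t = ln(C₀/C) / k
t = ln(88.3/8.00) / 0.01230 = 2.401 / 0.01230 ≈ 195 hours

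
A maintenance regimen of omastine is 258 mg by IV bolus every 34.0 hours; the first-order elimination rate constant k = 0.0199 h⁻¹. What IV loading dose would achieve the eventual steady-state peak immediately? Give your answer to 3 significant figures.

Accumulation ratio R = 1 / (1 − e^(−kτ)) = 1 / (1 − e^(−0.01990×34.0)) = 1 / (1 − 0.5083) = 2.034
Loading dose = maintenance dose × R = 258 × 2.034 ≈ 525 mg

525 mg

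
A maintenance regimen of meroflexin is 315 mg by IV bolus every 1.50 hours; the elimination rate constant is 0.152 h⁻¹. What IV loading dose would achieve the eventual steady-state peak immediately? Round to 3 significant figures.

1550 mg

Accumulation ratio R = 1 / (1 − e^(−kτ)) = 1 / (1 − e^(−0.1520×1.50)) = 1 / (1 − 0.7961) = 4.905
Loading dose = maintenance dose × R = 315 × 4.905 ≈ 1550 mg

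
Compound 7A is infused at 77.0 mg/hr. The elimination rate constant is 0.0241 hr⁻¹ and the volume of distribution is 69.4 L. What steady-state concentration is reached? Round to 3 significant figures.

CL = k · V = 0.0241 × 69.4 = 1.673 L/hr
Css = rate / CL = 77.0 / 1.673 ≈ 46.0 mg/L

46.0 mg/L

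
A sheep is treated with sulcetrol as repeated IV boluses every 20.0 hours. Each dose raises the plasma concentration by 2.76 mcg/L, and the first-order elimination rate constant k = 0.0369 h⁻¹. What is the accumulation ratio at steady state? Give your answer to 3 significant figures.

1.92

Fraction remaining after one interval: e^(−kτ) = e^(−0.03690 × 20.0) = 0.4781
R = 1 / (1 − 0.4781) = 1 / 0.5219 ≈ 1.92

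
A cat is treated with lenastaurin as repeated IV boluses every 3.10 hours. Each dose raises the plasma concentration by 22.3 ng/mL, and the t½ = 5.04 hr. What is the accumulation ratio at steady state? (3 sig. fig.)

k = ln 2 / 5.04 = 0.1375 hr⁻¹
Fraction remaining after one interval: e^(−kτ) = e^(−0.1375 × 3.10) = 0.6529
R = 1 / (1 − 0.6529) = 1 / 0.3471 ≈ 2.88

2.88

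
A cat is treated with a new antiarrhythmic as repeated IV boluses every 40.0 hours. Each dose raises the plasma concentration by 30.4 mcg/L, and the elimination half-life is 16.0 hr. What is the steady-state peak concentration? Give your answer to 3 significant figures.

36.9 mcg/L

k = ln 2 / 16.0 = 0.04332 hr⁻¹
Fraction remaining after one interval: e^(−kτ) = e^(−0.04332 × 40.0) = 0.1768
R = 1 / (1 − 0.1768) = 1.215
Css,max = 30.4 × 1.215 ≈ 36.9 mcg/L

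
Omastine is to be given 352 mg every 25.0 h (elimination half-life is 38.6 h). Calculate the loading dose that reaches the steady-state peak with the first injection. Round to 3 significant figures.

973 mg

k = ln 2 / 38.6 = 0.01796 h⁻¹
Accumulation ratio R = 1 / (1 − e^(−kτ)) = 1 / (1 − e^(−0.01796×25.0)) = 1 / (1 − 0.6383) = 2.765
Loading dose = maintenance dose × R = 352 × 2.765 ≈ 973 mg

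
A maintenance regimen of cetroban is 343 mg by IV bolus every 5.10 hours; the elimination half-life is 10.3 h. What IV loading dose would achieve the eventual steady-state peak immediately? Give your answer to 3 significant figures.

1180 mg

k = ln 2 / 10.3 = 0.06730 h⁻¹
Accumulation ratio R = 1 / (1 − e^(−kτ)) = 1 / (1 − e^(−0.06730×5.10)) = 1 / (1 − 0.7095) = 3.442
Loading dose = maintenance dose × R = 343 × 3.442 ≈ 1180 mg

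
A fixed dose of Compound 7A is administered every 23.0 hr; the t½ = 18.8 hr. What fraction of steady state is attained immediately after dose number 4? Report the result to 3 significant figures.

0.966

k = ln 2 / 18.8 = 0.03687 hr⁻¹
f_n = 1 − e^(−nkτ) = 1 − e^(−4 × 0.03687 × 23.0) = 1 − e^(−3.392) = 1 − 0.03364 ≈ 0.966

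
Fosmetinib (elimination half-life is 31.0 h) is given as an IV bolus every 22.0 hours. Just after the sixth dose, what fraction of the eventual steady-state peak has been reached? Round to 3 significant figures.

k = ln 2 / 31.0 = 0.02236 h⁻¹
f_n = 1 − e^(−nkτ) = 1 − e^(−6 × 0.02236 × 22.0) = 1 − e^(−2.951) = 1 − 0.05226 ≈ 0.948

0.948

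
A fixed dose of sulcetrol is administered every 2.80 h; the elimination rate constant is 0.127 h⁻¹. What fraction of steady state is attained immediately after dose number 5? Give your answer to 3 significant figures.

0.831

f_n = 1 − e^(−nkτ) = 1 − e^(−5 × 0.1270 × 2.80) = 1 − e^(−1.778) = 1 − 0.1690 ≈ 0.831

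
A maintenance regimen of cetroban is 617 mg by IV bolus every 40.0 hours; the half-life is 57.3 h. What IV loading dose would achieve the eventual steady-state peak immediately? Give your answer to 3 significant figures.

1610 mg

k = ln 2 / 57.3 = 0.01210 h⁻¹
Accumulation ratio R = 1 / (1 − e^(−kτ)) = 1 / (1 − e^(−0.01210×40.0)) = 1 / (1 − 0.6164) = 2.607
Loading dose = maintenance dose × R = 617 × 2.607 ≈ 1610 mg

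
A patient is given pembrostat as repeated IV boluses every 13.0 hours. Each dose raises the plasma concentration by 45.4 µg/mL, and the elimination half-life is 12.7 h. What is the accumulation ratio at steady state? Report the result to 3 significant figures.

k = ln 2 / 12.7 = 0.05458 h⁻¹
Fraction remaining after one interval: e^(−kτ) = e^(−0.05458 × 13.0) = 0.4919
R = 1 / (1 − 0.4919) = 1 / 0.5081 ≈ 1.97

1.97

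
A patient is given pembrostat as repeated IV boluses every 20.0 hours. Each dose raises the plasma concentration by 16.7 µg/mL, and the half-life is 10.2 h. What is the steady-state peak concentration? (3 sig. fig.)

22.5 µg/mL

k = ln 2 / 10.2 = 0.06796 h⁻¹
Fraction remaining after one interval: e^(−kτ) = e^(−0.06796 × 20.0) = 0.2569
R = 1 / (1 − 0.2569) = 1.346
Css,max = 16.7 × 1.346 ≈ 22.5 µg/mL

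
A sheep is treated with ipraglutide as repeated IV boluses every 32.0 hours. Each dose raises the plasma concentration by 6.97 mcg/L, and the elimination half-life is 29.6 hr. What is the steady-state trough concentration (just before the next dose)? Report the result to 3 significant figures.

6.25 mcg/L

k = ln 2 / 29.6 = 0.02342 hr⁻¹
Fraction remaining after one interval: e^(−kτ) = e^(−0.02342 × 32.0) = 0.4727
R = 1 / (1 − 0.4727) = 1.896
Css,max = 6.97 × 1.896 = 13.22 mcg/L
Css,min = Css,max × e^(−kτ) = 13.22 × 0.4727 ≈ 6.25 mcg/L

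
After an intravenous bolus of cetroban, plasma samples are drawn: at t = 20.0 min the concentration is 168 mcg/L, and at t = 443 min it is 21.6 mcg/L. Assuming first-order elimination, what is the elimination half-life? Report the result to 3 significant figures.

k = ln(C₁/C₂) / (t₂ − t₁) = ln(168/21.6) / (443 − 20.0)
  = 2.051 / 423.0 = 0.004849 min⁻¹
t½ = ln 2 / k = ln 2 / 0.004849 ≈ 143 minutes

143 minutes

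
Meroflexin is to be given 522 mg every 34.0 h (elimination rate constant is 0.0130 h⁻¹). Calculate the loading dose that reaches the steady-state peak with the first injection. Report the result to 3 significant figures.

1460 mg

Accumulation ratio R = 1 / (1 − e^(−kτ)) = 1 / (1 − e^(−0.01300×34.0)) = 1 / (1 − 0.6427) = 2.799
Loading dose = maintenance dose × R = 522 × 2.799 ≈ 1460 mg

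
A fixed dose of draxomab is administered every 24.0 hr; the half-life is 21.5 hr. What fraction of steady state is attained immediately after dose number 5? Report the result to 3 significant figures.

0.979

k = ln 2 / 21.5 = 0.03224 hr⁻¹
f_n = 1 − e^(−nkτ) = 1 − e^(−5 × 0.03224 × 24.0) = 1 − e^(−3.869) = 1 − 0.02088 ≈ 0.979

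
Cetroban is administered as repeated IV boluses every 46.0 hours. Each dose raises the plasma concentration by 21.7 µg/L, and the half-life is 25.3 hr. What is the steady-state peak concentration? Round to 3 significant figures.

k = ln 2 / 25.3 = 0.02740 hr⁻¹
Fraction remaining after one interval: e^(−kτ) = e^(−0.02740 × 46.0) = 0.2836
R = 1 / (1 − 0.2836) = 1.396
Css,max = 21.7 × 1.396 ≈ 30.3 µg/L

30.3 µg/L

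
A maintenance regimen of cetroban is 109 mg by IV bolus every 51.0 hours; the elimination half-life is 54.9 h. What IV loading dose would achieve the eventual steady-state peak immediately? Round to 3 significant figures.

k = ln 2 / 54.9 = 0.01263 h⁻¹
Accumulation ratio R = 1 / (1 − e^(−kτ)) = 1 / (1 − e^(−0.01263×51.0)) = 1 / (1 − 0.5252) = 2.106
Loading dose = maintenance dose × R = 109 × 2.106 ≈ 230 mg

230 mg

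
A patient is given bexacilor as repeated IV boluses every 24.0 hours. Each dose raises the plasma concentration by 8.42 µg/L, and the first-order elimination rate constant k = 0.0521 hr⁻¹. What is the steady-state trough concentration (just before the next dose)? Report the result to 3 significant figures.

3.38 µg/L

Fraction remaining after one interval: e^(−kτ) = e^(−0.05210 × 24.0) = 0.2864
R = 1 / (1 − 0.2864) = 1.401
Css,max = 8.42 × 1.401 = 11.80 µg/L
Css,min = Css,max × e^(−kτ) = 11.80 × 0.2864 ≈ 3.38 µg/L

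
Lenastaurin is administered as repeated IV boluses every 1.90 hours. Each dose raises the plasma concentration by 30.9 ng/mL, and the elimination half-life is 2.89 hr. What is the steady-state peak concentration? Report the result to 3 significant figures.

k = ln 2 / 2.89 = 0.2398 hr⁻¹
Fraction remaining after one interval: e^(−kτ) = e^(−0.2398 × 1.90) = 0.6340
R = 1 / (1 − 0.6340) = 2.732
Css,max = 30.9 × 2.732 ≈ 84.4 ng/mL

84.4 ng/mL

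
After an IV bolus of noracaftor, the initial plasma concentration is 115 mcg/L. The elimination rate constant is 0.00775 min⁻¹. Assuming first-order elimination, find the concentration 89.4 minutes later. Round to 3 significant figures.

C(t) = C₀ e^(−kt) = 115 × e^(−0.007750 × 89.4) = 115 × e^(−0.6929) = 115 × 0.5001 ≈ 57.5 mcg/L

57.5 mcg/L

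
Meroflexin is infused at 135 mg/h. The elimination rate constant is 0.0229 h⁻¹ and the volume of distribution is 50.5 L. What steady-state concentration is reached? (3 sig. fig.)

CL = k · V = 0.0229 × 50.5 = 1.156 L/h
Css = rate / CL = 135 / 1.156 ≈ 117 mg/L

117 mg/L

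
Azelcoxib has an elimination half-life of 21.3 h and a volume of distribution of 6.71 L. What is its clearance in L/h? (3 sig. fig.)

0.218 L/h

k = ln 2 / t½ = ln 2 / 21.3 = 0.03254 h⁻¹
CL = k · V = 0.03254 × 6.71 ≈ 0.218 L/h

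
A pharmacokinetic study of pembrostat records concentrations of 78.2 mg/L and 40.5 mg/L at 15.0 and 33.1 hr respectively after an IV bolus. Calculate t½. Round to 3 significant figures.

k = ln(C₁/C₂) / (t₂ − t₁) = ln(78.2/40.5) / (33.1 − 15.0)
  = 0.6580 / 18.10 = 0.03635 hr⁻¹
t½ = ln 2 / k = ln 2 / 0.03635 ≈ 19.1 hours

19.1 hours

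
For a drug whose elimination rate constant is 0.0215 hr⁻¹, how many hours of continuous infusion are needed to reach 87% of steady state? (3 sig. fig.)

f = 1 − e^(−kt)  ⇒  t = −ln(1 − f) / k
t = −ln(1 − 0.87) / 0.02150 = 2.040 / 0.02150 ≈ 94.9 hours

94.9 hours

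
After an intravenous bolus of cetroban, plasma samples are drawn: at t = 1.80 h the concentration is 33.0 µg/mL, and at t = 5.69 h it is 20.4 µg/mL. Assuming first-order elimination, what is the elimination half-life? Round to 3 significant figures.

k = ln(C₁/C₂) / (t₂ − t₁) = ln(33.0/20.4) / (5.69 − 1.80)
  = 0.4810 / 3.890 = 0.1236 h⁻¹
t½ = ln 2 / k = ln 2 / 0.1236 ≈ 5.61 hours

5.61 hours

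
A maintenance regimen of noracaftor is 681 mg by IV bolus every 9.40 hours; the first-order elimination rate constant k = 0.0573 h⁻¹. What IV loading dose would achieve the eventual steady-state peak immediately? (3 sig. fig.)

Accumulation ratio R = 1 / (1 − e^(−kτ)) = 1 / (1 − e^(−0.05730×9.40)) = 1 / (1 − 0.5836) = 2.401
Loading dose = maintenance dose × R = 681 × 2.401 ≈ 1640 mg

1640 mg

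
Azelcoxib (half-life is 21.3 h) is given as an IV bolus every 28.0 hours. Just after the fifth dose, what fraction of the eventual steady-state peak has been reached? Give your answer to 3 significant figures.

k = ln 2 / 21.3 = 0.03254 h⁻¹
f_n = 1 − e^(−nkτ) = 1 − e^(−5 × 0.03254 × 28.0) = 1 − e^(−4.556) = 1 − 0.01051 ≈ 0.989

0.989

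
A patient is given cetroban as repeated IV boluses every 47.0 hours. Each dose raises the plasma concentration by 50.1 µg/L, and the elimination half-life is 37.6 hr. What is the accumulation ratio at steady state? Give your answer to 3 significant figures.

1.73

k = ln 2 / 37.6 = 0.01843 hr⁻¹
Fraction remaining after one interval: e^(−kτ) = e^(−0.01843 × 47.0) = 0.4204
R = 1 / (1 − 0.4204) = 1 / 0.5796 ≈ 1.73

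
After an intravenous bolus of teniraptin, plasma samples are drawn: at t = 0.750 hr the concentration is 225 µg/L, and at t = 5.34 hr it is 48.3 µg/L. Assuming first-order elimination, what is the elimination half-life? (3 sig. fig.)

k = ln(C₁/C₂) / (t₂ − t₁) = ln(225/48.3) / (5.34 − 0.750)
  = 1.539 / 4.590 = 0.3352 hr⁻¹
t½ = ln 2 / k = ln 2 / 0.3352 ≈ 2.07 hours

2.07 hours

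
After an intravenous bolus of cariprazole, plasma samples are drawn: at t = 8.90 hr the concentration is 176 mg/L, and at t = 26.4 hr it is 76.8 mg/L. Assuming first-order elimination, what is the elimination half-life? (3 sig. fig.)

k = ln(C₁/C₂) / (t₂ − t₁) = ln(176/76.8) / (26.4 − 8.90)
  = 0.8293 / 17.50 = 0.04739 hr⁻¹
t½ = ln 2 / k = ln 2 / 0.04739 ≈ 14.6 hours

14.6 hours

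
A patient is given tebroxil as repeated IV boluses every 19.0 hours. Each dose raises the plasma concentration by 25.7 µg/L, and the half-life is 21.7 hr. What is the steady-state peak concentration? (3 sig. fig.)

k = ln 2 / 21.7 = 0.03194 hr⁻¹
Fraction remaining after one interval: e^(−kτ) = e^(−0.03194 × 19.0) = 0.5450
R = 1 / (1 − 0.5450) = 2.198
Css,max = 25.7 × 2.198 ≈ 56.5 µg/L

56.5 µg/L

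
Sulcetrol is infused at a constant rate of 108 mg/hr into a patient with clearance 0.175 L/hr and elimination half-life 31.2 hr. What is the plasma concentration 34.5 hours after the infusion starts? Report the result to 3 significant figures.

330 µg/mL

Css = rate / CL = 108 / 0.175 = 617.1 µg/mL
k = ln 2 / 31.2 = 0.02222 hr⁻¹
C(t) = Css (1 − e^(−kt)) = 617.1 × (1 − e^(−0.7665)) = 617.1 × 0.5353 ≈ 330 µg/mL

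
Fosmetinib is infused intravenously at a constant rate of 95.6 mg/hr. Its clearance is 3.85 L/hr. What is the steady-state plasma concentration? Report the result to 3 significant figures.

24.8 µg/mL

Css = infusion rate / CL = 95.6 / 3.85 ≈ 24.8 µg/mL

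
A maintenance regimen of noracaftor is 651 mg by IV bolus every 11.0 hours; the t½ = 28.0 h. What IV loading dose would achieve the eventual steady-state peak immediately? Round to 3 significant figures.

2730 mg

k = ln 2 / 28.0 = 0.02476 h⁻¹
Accumulation ratio R = 1 / (1 − e^(−kτ)) = 1 / (1 − e^(−0.02476×11.0)) = 1 / (1 − 0.7616) = 4.195
Loading dose = maintenance dose × R = 651 × 4.195 ≈ 2730 mg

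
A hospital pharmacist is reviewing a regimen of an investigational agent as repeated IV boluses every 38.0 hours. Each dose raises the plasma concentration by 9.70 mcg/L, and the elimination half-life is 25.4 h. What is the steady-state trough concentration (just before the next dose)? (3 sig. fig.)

k = ln 2 / 25.4 = 0.02729 h⁻¹
Fraction remaining after one interval: e^(−kτ) = e^(−0.02729 × 38.0) = 0.3545
R = 1 / (1 − 0.3545) = 1.549
Css,max = 9.70 × 1.549 = 15.03 mcg/L
Css,min = Css,max × e^(−kτ) = 15.03 × 0.3545 ≈ 5.33 mcg/L

5.33 mcg/L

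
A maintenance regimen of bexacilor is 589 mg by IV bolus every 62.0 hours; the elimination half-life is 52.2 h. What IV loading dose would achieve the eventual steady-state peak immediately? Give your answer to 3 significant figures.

1050 mg

k = ln 2 / 52.2 = 0.01328 h⁻¹
Accumulation ratio R = 1 / (1 − e^(−kτ)) = 1 / (1 − e^(−0.01328×62.0)) = 1 / (1 − 0.4390) = 1.782
Loading dose = maintenance dose × R = 589 × 1.782 ≈ 1050 mg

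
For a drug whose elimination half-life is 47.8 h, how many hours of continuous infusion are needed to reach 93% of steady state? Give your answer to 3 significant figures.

k = ln 2 / 47.8 = 0.01450 h⁻¹
f = 1 − e^(−kt)  ⇒  t = −ln(1 − f) / k
t = −ln(1 − 0.93) / 0.01450 = 2.659 / 0.01450 ≈ 183 hours

183 hours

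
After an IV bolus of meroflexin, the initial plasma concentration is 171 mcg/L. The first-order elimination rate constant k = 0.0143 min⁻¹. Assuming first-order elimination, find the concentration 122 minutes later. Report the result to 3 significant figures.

29.9 mcg/L

C(t) = C₀ e^(−kt) = 171 × e^(−0.01430 × 122) = 171 × e^(−1.745) = 171 × 0.1747 ≈ 29.9 mcg/L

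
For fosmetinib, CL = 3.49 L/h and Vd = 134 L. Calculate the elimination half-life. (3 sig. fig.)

k = CL / V = 3.49 / 134 = 0.02604 h⁻¹
t½ = ln 2 / k = ln 2 / 0.02604 ≈ 26.6 hours

26.6 hours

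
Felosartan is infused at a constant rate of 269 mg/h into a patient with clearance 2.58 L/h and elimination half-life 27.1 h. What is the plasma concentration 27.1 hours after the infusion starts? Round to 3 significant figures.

52.1 mg/L

Css = rate / CL = 269 / 2.58 = 104.3 mg/L
k = ln 2 / 27.1 = 0.02558 h⁻¹
C(t) = Css (1 − e^(−kt)) = 104.3 × (1 − e^(−0.6931)) = 104.3 × 0.5000 ≈ 52.1 mg/L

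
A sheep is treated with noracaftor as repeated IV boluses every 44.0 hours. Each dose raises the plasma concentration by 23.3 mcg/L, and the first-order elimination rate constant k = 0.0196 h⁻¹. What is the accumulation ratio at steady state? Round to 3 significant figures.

1.73

Fraction remaining after one interval: e^(−kτ) = e^(−0.01960 × 44.0) = 0.4221
R = 1 / (1 − 0.4221) = 1 / 0.5779 ≈ 1.73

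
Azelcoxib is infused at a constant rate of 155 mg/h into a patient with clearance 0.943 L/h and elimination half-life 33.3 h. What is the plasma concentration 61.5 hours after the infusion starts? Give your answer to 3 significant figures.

Css = rate / CL = 155 / 0.943 = 164.4 µg/mL
k = ln 2 / 33.3 = 0.02082 h⁻¹
C(t) = Css (1 − e^(−kt)) = 164.4 × (1 − e^(−1.280)) = 164.4 × 0.7220 ≈ 119 µg/mL

119 µg/mL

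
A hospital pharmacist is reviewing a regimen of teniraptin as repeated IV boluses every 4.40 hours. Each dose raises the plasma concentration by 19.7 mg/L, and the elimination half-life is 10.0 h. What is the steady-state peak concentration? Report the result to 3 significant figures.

k = ln 2 / 10.0 = 0.06931 h⁻¹
Fraction remaining after one interval: e^(−kτ) = e^(−0.06931 × 4.40) = 0.7371
R = 1 / (1 − 0.7371) = 3.804
Css,max = 19.7 × 3.804 ≈ 74.9 mg/L

74.9 mg/L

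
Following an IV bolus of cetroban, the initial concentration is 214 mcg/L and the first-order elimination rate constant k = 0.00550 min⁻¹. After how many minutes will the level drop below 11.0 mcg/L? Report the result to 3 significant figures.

C(t) = C₀ e^(−kt)  ⇒  t = ln(C₀/C) / k
t = ln(214/11.0) / 0.005500 = 2.968 / 0.005500 ≈ 540 minutes

540 minutes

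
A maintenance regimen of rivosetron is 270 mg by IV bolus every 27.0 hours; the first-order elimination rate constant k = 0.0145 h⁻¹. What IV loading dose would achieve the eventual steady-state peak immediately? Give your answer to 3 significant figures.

833 mg

Accumulation ratio R = 1 / (1 − e^(−kτ)) = 1 / (1 − e^(−0.01450×27.0)) = 1 / (1 − 0.6760) = 3.087
Loading dose = maintenance dose × R = 270 × 3.087 ≈ 833 mg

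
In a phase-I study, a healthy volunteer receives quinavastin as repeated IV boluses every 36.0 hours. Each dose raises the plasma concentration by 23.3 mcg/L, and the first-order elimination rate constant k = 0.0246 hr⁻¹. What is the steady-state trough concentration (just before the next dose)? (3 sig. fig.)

16.4 mcg/L

Fraction remaining after one interval: e^(−kτ) = e^(−0.02460 × 36.0) = 0.4125
R = 1 / (1 − 0.4125) = 1.702
Css,max = 23.3 × 1.702 = 39.66 mcg/L
Css,min = Css,max × e^(−kτ) = 39.66 × 0.4125 ≈ 16.4 mcg/L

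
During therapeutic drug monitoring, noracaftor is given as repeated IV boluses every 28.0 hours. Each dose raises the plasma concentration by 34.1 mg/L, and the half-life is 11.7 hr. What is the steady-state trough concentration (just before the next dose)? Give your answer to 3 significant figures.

8.02 mg/L

k = ln 2 / 11.7 = 0.05924 hr⁻¹
Fraction remaining after one interval: e^(−kτ) = e^(−0.05924 × 28.0) = 0.1904
R = 1 / (1 − 0.1904) = 1.235
Css,max = 34.1 × 1.235 = 42.12 mg/L
Css,min = Css,max × e^(−kτ) = 42.12 × 0.1904 ≈ 8.02 mg/L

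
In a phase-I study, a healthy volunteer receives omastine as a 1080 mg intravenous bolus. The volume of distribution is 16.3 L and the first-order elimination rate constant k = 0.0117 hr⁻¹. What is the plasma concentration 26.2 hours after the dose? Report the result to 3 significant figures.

C₀ = dose / V = 1080 / 16.3 = 66.26 µg/mL
C(t) = C₀ e^(−kt) = 66.26 × e^(−0.01170 × 26.2) = 66.26 × e^(−0.3065) = 66.26 × 0.7360 ≈ 48.8 µg/mL

48.8 µg/mL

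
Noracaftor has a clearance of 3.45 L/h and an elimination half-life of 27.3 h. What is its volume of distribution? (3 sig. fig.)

k = ln 2 / t½ = ln 2 / 27.3 = 0.02539 h⁻¹
V = CL / k = 3.45 / 0.02539 ≈ 136 L

136 L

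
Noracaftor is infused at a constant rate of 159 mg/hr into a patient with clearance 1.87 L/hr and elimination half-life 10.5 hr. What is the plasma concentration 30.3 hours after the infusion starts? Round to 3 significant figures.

Css = rate / CL = 159 / 1.87 = 85.03 µg/mL
k = ln 2 / 10.5 = 0.06601 hr⁻¹
C(t) = Css (1 − e^(−kt)) = 85.03 × (1 − e^(−2.000)) = 85.03 × 0.8647 ≈ 73.5 µg/mL

73.5 µg/mL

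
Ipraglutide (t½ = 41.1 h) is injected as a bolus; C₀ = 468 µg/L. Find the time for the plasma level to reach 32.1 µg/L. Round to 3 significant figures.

k = ln 2 / 41.1 = 0.01686 h⁻¹
C(t) = C₀ e^(−kt)  ⇒  t = ln(C₀/C) / k
t = ln(468/32.1) / 0.01686 = 2.680 / 0.01686 ≈ 159 hours

159 hours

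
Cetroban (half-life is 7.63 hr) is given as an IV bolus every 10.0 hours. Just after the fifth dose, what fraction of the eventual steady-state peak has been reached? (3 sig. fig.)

k = ln 2 / 7.63 = 0.09084 hr⁻¹
f_n = 1 − e^(−nkτ) = 1 − e^(−5 × 0.09084 × 10.0) = 1 − e^(−4.542) = 1 − 0.01065 ≈ 0.989

0.989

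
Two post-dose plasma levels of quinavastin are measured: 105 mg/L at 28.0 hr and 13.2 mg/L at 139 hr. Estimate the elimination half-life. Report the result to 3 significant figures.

k = ln(C₁/C₂) / (t₂ − t₁) = ln(105/13.2) / (139 − 28.0)
  = 2.074 / 111.0 = 0.01868 hr⁻¹
t½ = ln 2 / k = ln 2 / 0.01868 ≈ 37.1 hours

37.1 hours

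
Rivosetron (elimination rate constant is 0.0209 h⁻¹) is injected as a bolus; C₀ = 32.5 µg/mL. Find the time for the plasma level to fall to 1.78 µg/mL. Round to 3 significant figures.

C(t) = C₀ e^(−kt)  ⇒  t = ln(C₀/C) / k
t = ln(32.5/1.78) / 0.02090 = 2.905 / 0.02090 ≈ 139 hours

139 hours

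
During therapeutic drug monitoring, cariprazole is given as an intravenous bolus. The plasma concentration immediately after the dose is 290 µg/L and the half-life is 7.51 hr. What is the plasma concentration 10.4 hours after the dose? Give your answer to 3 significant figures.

111 µg/L

k = ln 2 / 7.51 = 0.09230 hr⁻¹
C(t) = C₀ e^(−kt) = 290 × e^(−0.09230 × 10.4) = 290 × e^(−0.9599) = 290 × 0.3829 ≈ 111 µg/L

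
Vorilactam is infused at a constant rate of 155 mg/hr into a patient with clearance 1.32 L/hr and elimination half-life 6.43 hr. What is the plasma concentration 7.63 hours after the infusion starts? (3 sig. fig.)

65.8 µg/mL

Css = rate / CL = 155 / 1.32 = 117.4 µg/mL
k = ln 2 / 6.43 = 0.1078 hr⁻¹
C(t) = Css (1 − e^(−kt)) = 117.4 × (1 − e^(−0.8225)) = 117.4 × 0.5607 ≈ 65.8 µg/mL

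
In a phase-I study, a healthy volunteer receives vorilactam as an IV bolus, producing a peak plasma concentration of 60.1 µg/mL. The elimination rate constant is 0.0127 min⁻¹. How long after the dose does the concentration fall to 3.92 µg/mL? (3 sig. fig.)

C(t) = C₀ e^(−kt)  ⇒  t = ln(C₀/C) / k
t = ln(60.1/3.92) / 0.01270 = 2.730 / 0.01270 ≈ 215 minutes

215 minutes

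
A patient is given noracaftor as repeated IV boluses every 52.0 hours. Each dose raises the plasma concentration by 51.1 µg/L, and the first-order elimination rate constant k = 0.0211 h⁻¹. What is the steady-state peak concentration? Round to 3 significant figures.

76.7 µg/L

Fraction remaining after one interval: e^(−kτ) = e^(−0.02110 × 52.0) = 0.3338
R = 1 / (1 − 0.3338) = 1.501
Css,max = 51.1 × 1.501 ≈ 76.7 µg/L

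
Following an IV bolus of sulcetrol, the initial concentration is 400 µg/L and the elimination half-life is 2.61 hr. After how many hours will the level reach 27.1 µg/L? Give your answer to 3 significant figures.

10.1 hours

k = ln 2 / 2.61 = 0.2656 hr⁻¹
C(t) = C₀ e^(−kt)  ⇒  t = ln(C₀/C) / k
t = ln(400/27.1) / 0.2656 = 2.692 / 0.2656 ≈ 10.1 hours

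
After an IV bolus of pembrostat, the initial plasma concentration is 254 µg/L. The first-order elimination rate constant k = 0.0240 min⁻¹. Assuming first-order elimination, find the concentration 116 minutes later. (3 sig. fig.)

15.7 µg/L

C(t) = C₀ e^(−kt) = 254 × e^(−0.02400 × 116) = 254 × e^(−2.784) = 254 × 0.06179 ≈ 15.7 µg/L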